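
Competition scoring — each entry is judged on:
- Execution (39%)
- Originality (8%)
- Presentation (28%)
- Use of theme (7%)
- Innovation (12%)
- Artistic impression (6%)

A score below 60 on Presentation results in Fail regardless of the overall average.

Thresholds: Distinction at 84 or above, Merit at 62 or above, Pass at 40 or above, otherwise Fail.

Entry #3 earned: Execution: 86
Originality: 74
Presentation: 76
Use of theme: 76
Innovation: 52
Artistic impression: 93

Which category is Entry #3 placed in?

Merit

Presentation score 76 ≥ 60: minimum met.
Weighted total:
  Execution 86 × 0.39 = 33.54
  Originality 74 × 0.08 = 5.92
  Presentation 76 × 0.28 = 21.28
  Use of theme 76 × 0.07 = 5.32
  Innovation 52 × 0.12 = 6.24
  Artistic impression 93 × 0.06 = 5.58
Sum = 77.88
77.88 is ≥ 62 and < 84 → Merit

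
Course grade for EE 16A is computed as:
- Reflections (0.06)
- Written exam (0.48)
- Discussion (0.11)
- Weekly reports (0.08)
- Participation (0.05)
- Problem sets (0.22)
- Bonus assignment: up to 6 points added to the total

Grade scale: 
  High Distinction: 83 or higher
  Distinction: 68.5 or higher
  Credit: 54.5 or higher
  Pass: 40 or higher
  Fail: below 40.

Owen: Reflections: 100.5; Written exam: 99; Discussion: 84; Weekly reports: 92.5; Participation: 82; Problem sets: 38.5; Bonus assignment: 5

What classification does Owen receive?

High Distinction

Weighted total:
  Reflections 100.5 × 0.06 = 6.03
  Written exam 99 × 0.48 = 47.52
  Discussion 84 × 0.11 = 9.24
  Weekly reports 92.5 × 0.08 = 7.4
  Participation 82 × 0.05 = 4.1
  Problem sets 38.5 × 0.22 = 8.47
Sum = 82.76
Bonus assignment: 82.76 + 5 = 87.76
87.76 ≥ 83 → High Distinction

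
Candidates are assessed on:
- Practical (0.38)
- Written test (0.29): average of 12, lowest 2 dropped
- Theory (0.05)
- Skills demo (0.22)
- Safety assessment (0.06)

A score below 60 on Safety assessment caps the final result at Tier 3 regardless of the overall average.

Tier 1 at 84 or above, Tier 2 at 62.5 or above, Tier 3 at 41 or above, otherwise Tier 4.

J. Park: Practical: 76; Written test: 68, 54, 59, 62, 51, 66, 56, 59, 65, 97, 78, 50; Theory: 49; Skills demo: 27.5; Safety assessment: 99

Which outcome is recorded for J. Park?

Written test: drop 50, 51 → average of remaining 10 = 664/10 = 66.4
Safety assessment score 99 ≥ 60: minimum met.
Weighted total:
  Practical 76 × 0.38 = 28.88
  Written test 66.4 × 0.29 = 19.256
  Theory 49 × 0.05 = 2.45
  Skills demo 27.5 × 0.22 = 6.05
  Safety assessment 99 × 0.06 = 5.94
Sum = 62.576
62.576 is ≥ 62.5 and < 84 → Tier 2

Tier 2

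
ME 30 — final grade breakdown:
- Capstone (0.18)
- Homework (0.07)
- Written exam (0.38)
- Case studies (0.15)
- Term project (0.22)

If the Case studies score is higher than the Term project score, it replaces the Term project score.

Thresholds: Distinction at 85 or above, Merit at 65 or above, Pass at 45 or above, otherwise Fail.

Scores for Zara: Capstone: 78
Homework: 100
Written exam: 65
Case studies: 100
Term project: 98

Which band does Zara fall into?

Merit

Case studies (100) > Term project (98), so Term project counts as 100.
Weighted total:
  Capstone 78 × 0.18 = 14.04
  Homework 100 × 0.07 = 7
  Written exam 65 × 0.38 = 24.7
  Case studies 100 × 0.15 = 15
  Term project 100 × 0.22 = 22
Sum = 82.74
82.74 is ≥ 65 and < 85 → Merit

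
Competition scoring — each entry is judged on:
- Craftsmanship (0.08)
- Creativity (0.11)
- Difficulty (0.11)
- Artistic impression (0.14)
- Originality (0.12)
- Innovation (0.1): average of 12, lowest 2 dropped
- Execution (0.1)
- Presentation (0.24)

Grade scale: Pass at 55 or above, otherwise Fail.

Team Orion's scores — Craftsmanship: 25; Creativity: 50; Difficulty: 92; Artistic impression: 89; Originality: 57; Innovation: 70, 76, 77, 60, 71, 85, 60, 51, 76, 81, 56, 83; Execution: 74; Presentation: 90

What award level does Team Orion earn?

Pass

Innovation: drop 51, 56 → average of remaining 10 = 739/10 = 73.9
Weighted total:
  Craftsmanship 25 × 0.08 = 2
  Creativity 50 × 0.11 = 5.5
  Difficulty 92 × 0.11 = 10.12
  Artistic impression 89 × 0.14 = 12.46
  Originality 57 × 0.12 = 6.84
  Innovation 73.9 × 0.1 = 7.39
  Execution 74 × 0.1 = 7.4
  Presentation 90 × 0.24 = 21.6
Sum = 73.31
73.31 ≥ 55 → Pass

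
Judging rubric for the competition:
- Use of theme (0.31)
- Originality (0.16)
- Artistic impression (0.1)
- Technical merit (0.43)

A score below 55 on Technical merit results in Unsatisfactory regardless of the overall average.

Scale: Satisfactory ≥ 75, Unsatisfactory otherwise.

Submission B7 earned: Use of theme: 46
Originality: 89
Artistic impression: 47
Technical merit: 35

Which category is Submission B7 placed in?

Technical merit score 35 < 55: minimum not met.
Weighted total:
  Use of theme 46 × 0.31 = 14.26
  Originality 89 × 0.16 = 14.24
  Artistic impression 47 × 0.1 = 4.7
  Technical merit 35 × 0.43 = 15.05
Sum = 48.25
Because the Technical merit minimum was not met, the result is Unsatisfactory.

Unsatisfactory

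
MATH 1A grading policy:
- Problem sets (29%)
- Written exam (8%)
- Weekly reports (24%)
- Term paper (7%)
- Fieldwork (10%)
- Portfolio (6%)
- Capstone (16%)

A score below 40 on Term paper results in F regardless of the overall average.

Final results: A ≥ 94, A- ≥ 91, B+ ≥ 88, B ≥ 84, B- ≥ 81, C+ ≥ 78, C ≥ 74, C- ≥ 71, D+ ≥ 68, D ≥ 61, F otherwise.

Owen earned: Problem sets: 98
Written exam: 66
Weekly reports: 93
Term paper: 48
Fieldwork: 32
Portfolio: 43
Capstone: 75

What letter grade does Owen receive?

Term paper score 48 ≥ 40: minimum met.
Weighted total:
  Problem sets 98 × 0.29 = 28.42
  Written exam 66 × 0.08 = 5.28
  Weekly reports 93 × 0.24 = 22.32
  Term paper 48 × 0.07 = 3.36
  Fieldwork 32 × 0.1 = 3.2
  Portfolio 43 × 0.06 = 2.58
  Capstone 75 × 0.16 = 12
Sum = 77.16
77.16 is ≥ 74 and < 78 → C

C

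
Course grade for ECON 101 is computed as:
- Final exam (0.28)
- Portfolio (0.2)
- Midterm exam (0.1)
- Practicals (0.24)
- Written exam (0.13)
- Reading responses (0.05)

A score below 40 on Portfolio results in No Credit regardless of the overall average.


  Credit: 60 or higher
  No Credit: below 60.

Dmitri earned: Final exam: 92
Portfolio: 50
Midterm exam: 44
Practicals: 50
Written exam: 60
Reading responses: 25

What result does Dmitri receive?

Portfolio score 50 ≥ 40: minimum met.
Weighted total:
  Final exam 92 × 0.28 = 25.76
  Portfolio 50 × 0.2 = 10
  Midterm exam 44 × 0.1 = 4.4
  Practicals 50 × 0.24 = 12
  Written exam 60 × 0.13 = 7.8
  Reading responses 25 × 0.05 = 1.25
Sum = 61.21
61.21 ≥ 60 → Credit

Credit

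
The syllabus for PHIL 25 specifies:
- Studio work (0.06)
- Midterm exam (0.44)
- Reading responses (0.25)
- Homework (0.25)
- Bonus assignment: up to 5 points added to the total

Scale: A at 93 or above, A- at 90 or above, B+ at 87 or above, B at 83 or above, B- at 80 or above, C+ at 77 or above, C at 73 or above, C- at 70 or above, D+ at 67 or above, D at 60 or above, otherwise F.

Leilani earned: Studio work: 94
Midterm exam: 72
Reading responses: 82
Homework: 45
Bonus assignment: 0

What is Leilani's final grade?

D+

Weighted total:
  Studio work 94 × 0.06 = 5.64
  Midterm exam 72 × 0.44 = 31.68
  Reading responses 82 × 0.25 = 20.5
  Homework 45 × 0.25 = 11.25
Sum = 69.07
Bonus assignment: 69.07 + 0 = 69.07
69.07 is ≥ 67 and < 70 → D+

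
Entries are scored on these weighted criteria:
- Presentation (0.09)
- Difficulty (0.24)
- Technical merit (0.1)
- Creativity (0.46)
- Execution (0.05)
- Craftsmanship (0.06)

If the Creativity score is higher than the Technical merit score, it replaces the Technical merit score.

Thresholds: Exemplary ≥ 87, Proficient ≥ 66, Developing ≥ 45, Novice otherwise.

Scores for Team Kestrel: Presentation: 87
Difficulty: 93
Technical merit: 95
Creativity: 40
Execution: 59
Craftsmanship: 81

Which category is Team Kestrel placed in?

Creativity (40) ≤ Technical merit (95), so Technical merit stays at 95.
Weighted total:
  Presentation 87 × 0.09 = 7.83
  Difficulty 93 × 0.24 = 22.32
  Technical merit 95 × 0.1 = 9.5
  Creativity 40 × 0.46 = 18.4
  Execution 59 × 0.05 = 2.95
  Craftsmanship 81 × 0.06 = 4.86
Sum = 65.86
65.86 is ≥ 45 and < 66 → Developing

Developing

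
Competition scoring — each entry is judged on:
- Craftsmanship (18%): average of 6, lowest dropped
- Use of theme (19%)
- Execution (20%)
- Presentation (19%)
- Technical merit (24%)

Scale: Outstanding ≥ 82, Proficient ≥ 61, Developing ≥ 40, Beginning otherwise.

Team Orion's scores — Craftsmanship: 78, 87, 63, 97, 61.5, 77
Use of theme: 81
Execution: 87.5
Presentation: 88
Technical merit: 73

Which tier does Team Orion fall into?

Craftsmanship: drop 61.5 → average of remaining 5 = 402/5 = 80.4
Weighted total:
  Craftsmanship 80.4 × 0.18 = 14.472
  Use of theme 81 × 0.19 = 15.39
  Execution 87.5 × 0.2 = 17.5
  Presentation 88 × 0.19 = 16.72
  Technical merit 73 × 0.24 = 17.52
Sum = 81.602
81.602 is ≥ 61 and < 82 → Proficient

Proficient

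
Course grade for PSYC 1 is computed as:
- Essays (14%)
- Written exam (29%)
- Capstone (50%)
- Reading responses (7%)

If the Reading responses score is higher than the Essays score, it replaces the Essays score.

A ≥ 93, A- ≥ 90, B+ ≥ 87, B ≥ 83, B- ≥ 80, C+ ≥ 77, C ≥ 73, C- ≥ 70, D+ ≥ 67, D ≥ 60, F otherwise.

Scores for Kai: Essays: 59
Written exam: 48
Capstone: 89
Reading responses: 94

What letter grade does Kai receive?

Reading responses (94) > Essays (59), so Essays counts as 94.
Weighted total:
  Essays 94 × 0.14 = 13.16
  Written exam 48 × 0.29 = 13.92
  Capstone 89 × 0.5 = 44.5
  Reading responses 94 × 0.07 = 6.58
Sum = 78.16
78.16 is ≥ 77 and < 80 → C+

C+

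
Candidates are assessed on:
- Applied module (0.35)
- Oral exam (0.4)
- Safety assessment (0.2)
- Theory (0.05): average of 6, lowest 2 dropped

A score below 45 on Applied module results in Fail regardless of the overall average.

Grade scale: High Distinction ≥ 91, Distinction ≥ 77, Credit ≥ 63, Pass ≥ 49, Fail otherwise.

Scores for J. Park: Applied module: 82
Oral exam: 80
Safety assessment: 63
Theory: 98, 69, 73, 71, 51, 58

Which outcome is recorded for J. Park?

Distinction

Theory: drop 51, 58 → average of remaining 4 = 311/4 = 77.75
Applied module score 82 ≥ 45: minimum met.
Weighted total:
  Applied module 82 × 0.35 = 28.7
  Oral exam 80 × 0.4 = 32
  Safety assessment 63 × 0.2 = 12.6
  Theory 77.75 × 0.05 = 3.8875
Sum = 77.1875
77.1875 is ≥ 77 and < 91 → Distinction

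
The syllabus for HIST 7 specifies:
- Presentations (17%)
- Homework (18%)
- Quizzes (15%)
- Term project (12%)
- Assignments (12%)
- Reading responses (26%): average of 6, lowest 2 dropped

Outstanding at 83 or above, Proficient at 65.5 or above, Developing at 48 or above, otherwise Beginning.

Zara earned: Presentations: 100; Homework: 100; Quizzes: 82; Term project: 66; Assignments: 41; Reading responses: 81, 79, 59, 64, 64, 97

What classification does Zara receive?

Reading responses: drop 59, 64 → average of remaining 4 = 321/4 = 80.25
Weighted total:
  Presentations 100 × 0.17 = 17
  Homework 100 × 0.18 = 18
  Quizzes 82 × 0.15 = 12.3
  Term project 66 × 0.12 = 7.92
  Assignments 41 × 0.12 = 4.92
  Reading responses 80.25 × 0.26 = 20.865
Sum = 81.005
81.005 is ≥ 65.5 and < 83 → Proficient

Proficient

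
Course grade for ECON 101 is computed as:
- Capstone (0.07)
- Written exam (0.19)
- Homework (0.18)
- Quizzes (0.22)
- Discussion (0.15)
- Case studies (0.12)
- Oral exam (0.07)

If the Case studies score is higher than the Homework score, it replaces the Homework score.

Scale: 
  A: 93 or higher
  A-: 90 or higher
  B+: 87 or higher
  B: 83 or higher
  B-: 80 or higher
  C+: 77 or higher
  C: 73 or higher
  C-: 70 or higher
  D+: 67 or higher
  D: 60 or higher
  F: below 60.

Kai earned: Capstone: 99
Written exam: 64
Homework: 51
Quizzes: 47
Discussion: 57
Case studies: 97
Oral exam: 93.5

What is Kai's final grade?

Case studies (97) > Homework (51), so Homework counts as 97.
Weighted total:
  Capstone 99 × 0.07 = 6.93
  Written exam 64 × 0.19 = 12.16
  Homework 97 × 0.18 = 17.46
  Quizzes 47 × 0.22 = 10.34
  Discussion 57 × 0.15 = 8.55
  Case studies 97 × 0.12 = 11.64
  Oral exam 93.5 × 0.07 = 6.545
Sum = 73.625
73.625 is ≥ 73 and < 77 → C

C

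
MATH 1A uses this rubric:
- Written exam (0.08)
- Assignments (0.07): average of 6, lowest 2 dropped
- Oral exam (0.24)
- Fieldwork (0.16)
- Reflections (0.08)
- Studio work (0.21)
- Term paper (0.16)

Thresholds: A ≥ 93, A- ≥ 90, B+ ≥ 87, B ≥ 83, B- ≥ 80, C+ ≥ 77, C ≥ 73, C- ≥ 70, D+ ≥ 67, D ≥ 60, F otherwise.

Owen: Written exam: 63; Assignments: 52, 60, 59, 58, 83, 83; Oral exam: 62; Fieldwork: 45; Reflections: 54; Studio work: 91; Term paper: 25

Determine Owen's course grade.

F

Assignments: drop 52, 58 → average of remaining 4 = 285/4 = 71.25
Weighted total:
  Written exam 63 × 0.08 = 5.04
  Assignments 71.25 × 0.07 = 4.9875
  Oral exam 62 × 0.24 = 14.88
  Fieldwork 45 × 0.16 = 7.2
  Reflections 54 × 0.08 = 4.32
  Studio work 91 × 0.21 = 19.11
  Term paper 25 × 0.16 = 4
Sum = 59.5375
59.5375 < 60 → F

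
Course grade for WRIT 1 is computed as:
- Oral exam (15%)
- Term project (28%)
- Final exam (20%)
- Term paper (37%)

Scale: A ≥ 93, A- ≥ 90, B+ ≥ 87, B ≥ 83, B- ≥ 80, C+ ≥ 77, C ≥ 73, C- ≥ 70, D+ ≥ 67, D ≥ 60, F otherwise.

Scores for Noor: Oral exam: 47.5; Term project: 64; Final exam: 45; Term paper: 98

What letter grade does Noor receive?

C-

Weighted total:
  Oral exam 47.5 × 0.15 = 7.125
  Term project 64 × 0.28 = 17.92
  Final exam 45 × 0.2 = 9
  Term paper 98 × 0.37 = 36.26
Sum = 70.305
70.305 is ≥ 70 and < 73 → C-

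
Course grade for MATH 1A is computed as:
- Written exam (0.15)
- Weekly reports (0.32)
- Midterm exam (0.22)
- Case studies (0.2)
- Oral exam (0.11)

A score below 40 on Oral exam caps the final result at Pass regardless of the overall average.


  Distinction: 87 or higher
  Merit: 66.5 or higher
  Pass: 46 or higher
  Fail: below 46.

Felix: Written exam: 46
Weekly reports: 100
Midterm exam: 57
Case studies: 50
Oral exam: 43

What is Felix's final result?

Oral exam score 43 ≥ 40: minimum met.
Weighted total:
  Written exam 46 × 0.15 = 6.9
  Weekly reports 100 × 0.32 = 32
  Midterm exam 57 × 0.22 = 12.54
  Case studies 50 × 0.2 = 10
  Oral exam 43 × 0.11 = 4.73
Sum = 66.17
66.17 is ≥ 46 and < 66.5 → Pass

Pass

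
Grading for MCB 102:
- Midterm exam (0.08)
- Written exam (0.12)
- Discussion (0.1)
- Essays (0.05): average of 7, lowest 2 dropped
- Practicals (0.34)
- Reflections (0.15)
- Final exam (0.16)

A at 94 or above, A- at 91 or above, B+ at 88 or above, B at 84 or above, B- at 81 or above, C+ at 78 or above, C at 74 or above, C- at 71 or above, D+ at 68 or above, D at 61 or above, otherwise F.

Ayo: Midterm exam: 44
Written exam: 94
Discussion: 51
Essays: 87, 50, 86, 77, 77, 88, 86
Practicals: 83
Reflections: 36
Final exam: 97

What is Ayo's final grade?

Essays: drop 50, 77 → average of remaining 5 = 424/5 = 84.8
Weighted total:
  Midterm exam 44 × 0.08 = 3.52
  Written exam 94 × 0.12 = 11.28
  Discussion 51 × 0.1 = 5.1
  Essays 84.8 × 0.05 = 4.24
  Practicals 83 × 0.34 = 28.22
  Reflections 36 × 0.15 = 5.4
  Final exam 97 × 0.16 = 15.52
Sum = 73.28
73.28 is ≥ 71 and < 74 → C-

C-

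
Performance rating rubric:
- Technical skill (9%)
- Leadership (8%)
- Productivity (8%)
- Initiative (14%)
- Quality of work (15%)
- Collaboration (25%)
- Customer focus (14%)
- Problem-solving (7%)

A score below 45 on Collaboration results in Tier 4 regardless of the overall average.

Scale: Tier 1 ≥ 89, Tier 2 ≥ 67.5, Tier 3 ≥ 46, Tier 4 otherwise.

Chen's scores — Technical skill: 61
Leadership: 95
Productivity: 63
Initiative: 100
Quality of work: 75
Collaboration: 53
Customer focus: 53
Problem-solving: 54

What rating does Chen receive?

Collaboration score 53 ≥ 45: minimum met.
Weighted total:
  Technical skill 61 × 0.09 = 5.49
  Leadership 95 × 0.08 = 7.6
  Productivity 63 × 0.08 = 5.04
  Initiative 100 × 0.14 = 14
  Quality of work 75 × 0.15 = 11.25
  Collaboration 53 × 0.25 = 13.25
  Customer focus 53 × 0.14 = 7.42
  Problem-solving 54 × 0.07 = 3.78
Sum = 67.83
67.83 is ≥ 67.5 and < 89 → Tier 2

Tier 2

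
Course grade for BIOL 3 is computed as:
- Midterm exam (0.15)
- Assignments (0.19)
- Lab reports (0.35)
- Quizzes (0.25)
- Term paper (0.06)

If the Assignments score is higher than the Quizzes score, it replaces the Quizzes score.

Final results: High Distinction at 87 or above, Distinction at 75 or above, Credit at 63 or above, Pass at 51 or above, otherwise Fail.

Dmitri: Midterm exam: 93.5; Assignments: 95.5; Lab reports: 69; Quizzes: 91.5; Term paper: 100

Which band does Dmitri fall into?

Distinction

Assignments (95.5) > Quizzes (91.5), so Quizzes counts as 95.5.
Weighted total:
  Midterm exam 93.5 × 0.15 = 14.025
  Assignments 95.5 × 0.19 = 18.145
  Lab reports 69 × 0.35 = 24.15
  Quizzes 95.5 × 0.25 = 23.875
  Term paper 100 × 0.06 = 6
Sum = 86.195
86.195 is ≥ 75 and < 87 → Distinction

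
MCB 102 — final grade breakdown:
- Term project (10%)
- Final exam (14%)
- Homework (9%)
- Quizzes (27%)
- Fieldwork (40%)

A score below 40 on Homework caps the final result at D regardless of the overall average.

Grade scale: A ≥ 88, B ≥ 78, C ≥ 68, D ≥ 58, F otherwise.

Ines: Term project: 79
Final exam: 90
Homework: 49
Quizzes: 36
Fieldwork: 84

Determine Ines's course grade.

Homework score 49 ≥ 40: minimum met.
Weighted total:
  Term project 79 × 0.1 = 7.9
  Final exam 90 × 0.14 = 12.6
  Homework 49 × 0.09 = 4.41
  Quizzes 36 × 0.27 = 9.72
  Fieldwork 84 × 0.4 = 33.6
Sum = 68.23
68.23 is ≥ 68 and < 78 → C

C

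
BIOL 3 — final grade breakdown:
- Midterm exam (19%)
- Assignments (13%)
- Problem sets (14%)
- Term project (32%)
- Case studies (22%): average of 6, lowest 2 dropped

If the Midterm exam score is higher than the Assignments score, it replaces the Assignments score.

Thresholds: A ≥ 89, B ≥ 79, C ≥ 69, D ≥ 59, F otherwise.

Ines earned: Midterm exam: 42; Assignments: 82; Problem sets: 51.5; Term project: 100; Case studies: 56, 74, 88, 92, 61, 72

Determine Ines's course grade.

C

Case studies: drop 56, 61 → average of remaining 4 = 326/4 = 81.5
Midterm exam (42) ≤ Assignments (82), so Assignments stays at 82.
Weighted total:
  Midterm exam 42 × 0.19 = 7.98
  Assignments 82 × 0.13 = 10.66
  Problem sets 51.5 × 0.14 = 7.21
  Term project 100 × 0.32 = 32
  Case studies 81.5 × 0.22 = 17.93
Sum = 75.78
75.78 is ≥ 69 and < 79 → C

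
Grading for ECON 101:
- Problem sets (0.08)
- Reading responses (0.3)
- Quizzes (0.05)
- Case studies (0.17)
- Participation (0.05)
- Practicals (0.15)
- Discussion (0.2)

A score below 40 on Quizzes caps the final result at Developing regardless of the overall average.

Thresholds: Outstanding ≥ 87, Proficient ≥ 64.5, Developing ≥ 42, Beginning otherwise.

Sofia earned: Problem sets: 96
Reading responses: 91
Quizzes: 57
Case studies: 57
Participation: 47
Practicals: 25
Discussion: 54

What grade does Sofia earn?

Quizzes score 57 ≥ 40: minimum met.
Weighted total:
  Problem sets 96 × 0.08 = 7.68
  Reading responses 91 × 0.3 = 27.3
  Quizzes 57 × 0.05 = 2.85
  Case studies 57 × 0.17 = 9.69
  Participation 47 × 0.05 = 2.35
  Practicals 25 × 0.15 = 3.75
  Discussion 54 × 0.2 = 10.8
Sum = 64.42
64.42 is ≥ 42 and < 64.5 → Developing

Developing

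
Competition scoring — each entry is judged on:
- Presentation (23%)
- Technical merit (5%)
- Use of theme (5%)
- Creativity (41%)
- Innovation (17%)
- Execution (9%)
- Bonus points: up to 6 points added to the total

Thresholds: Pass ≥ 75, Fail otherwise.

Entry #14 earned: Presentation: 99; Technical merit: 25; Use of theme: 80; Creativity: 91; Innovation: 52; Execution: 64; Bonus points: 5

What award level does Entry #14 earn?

Weighted total:
  Presentation 99 × 0.23 = 22.77
  Technical merit 25 × 0.05 = 1.25
  Use of theme 80 × 0.05 = 4
  Creativity 91 × 0.41 = 37.31
  Innovation 52 × 0.17 = 8.84
  Execution 64 × 0.09 = 5.76
Sum = 79.93
Bonus points: 79.93 + 5 = 84.93
84.93 ≥ 75 → Pass

Pass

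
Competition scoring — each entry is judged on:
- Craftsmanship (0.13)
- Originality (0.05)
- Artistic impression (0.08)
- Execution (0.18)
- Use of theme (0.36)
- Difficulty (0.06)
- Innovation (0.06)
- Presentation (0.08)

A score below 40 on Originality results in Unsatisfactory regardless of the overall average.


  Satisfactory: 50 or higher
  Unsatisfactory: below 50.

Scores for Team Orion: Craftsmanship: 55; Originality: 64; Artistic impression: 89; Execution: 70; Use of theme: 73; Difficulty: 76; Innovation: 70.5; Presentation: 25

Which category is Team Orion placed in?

Originality score 64 ≥ 40: minimum met.
Weighted total:
  Craftsmanship 55 × 0.13 = 7.15
  Originality 64 × 0.05 = 3.2
  Artistic impression 89 × 0.08 = 7.12
  Execution 70 × 0.18 = 12.6
  Use of theme 73 × 0.36 = 26.28
  Difficulty 76 × 0.06 = 4.56
  Innovation 70.5 × 0.06 = 4.23
  Presentation 25 × 0.08 = 2
Sum = 67.14
67.14 ≥ 50 → Satisfactory

Satisfactory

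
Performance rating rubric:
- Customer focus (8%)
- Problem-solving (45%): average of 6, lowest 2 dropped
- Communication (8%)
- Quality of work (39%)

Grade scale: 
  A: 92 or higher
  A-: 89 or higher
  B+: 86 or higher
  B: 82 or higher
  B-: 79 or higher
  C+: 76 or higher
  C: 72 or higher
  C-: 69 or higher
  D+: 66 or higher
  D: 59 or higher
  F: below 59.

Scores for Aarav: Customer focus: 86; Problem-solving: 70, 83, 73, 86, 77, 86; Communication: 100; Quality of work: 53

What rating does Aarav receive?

Problem-solving: drop 70, 73 → average of remaining 4 = 332/4 = 83
Weighted total:
  Customer focus 86 × 0.08 = 6.88
  Problem-solving 83 × 0.45 = 37.35
  Communication 100 × 0.08 = 8
  Quality of work 53 × 0.39 = 20.67
Sum = 72.9
72.9 is ≥ 72 and < 76 → C

C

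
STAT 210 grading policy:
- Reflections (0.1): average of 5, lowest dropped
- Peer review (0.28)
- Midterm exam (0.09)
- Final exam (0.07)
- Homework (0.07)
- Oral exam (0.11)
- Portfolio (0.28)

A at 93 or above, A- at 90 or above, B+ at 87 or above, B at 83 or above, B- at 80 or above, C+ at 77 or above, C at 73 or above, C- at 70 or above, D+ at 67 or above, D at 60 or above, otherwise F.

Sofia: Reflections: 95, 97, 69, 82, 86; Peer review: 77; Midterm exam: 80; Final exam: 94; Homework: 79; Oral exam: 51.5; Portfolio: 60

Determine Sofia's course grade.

Reflections: drop 69 → average of remaining 4 = 360/4 = 90
Weighted total:
  Reflections 90 × 0.1 = 9
  Peer review 77 × 0.28 = 21.56
  Midterm exam 80 × 0.09 = 7.2
  Final exam 94 × 0.07 = 6.58
  Homework 79 × 0.07 = 5.53
  Oral exam 51.5 × 0.11 = 5.665
  Portfolio 60 × 0.28 = 16.8
Sum = 72.335
72.335 is ≥ 70 and < 73 → C-

C-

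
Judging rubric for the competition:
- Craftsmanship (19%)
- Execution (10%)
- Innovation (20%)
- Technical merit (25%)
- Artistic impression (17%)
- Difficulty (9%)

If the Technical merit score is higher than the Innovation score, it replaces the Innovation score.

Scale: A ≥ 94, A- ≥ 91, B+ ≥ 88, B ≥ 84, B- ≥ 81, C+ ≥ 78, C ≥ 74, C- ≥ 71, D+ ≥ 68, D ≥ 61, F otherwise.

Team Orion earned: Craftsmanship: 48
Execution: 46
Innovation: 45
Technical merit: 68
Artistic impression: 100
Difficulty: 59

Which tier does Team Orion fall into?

D

Technical merit (68) > Innovation (45), so Innovation counts as 68.
Weighted total:
  Craftsmanship 48 × 0.19 = 9.12
  Execution 46 × 0.1 = 4.6
  Innovation 68 × 0.2 = 13.6
  Technical merit 68 × 0.25 = 17
  Artistic impression 100 × 0.17 = 17
  Difficulty 59 × 0.09 = 5.31
Sum = 66.63
66.63 is ≥ 61 and < 68 → D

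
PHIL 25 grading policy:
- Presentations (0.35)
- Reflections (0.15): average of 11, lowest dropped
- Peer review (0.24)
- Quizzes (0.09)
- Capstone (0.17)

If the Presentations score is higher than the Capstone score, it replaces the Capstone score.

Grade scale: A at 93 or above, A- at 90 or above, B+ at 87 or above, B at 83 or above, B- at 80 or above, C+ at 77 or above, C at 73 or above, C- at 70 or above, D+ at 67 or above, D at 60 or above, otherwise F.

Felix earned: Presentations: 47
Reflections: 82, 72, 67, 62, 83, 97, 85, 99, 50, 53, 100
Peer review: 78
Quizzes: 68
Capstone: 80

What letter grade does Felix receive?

D

Reflections: drop 50 → average of remaining 10 = 800/10 = 80
Presentations (47) ≤ Capstone (80), so Capstone stays at 80.
Weighted total:
  Presentations 47 × 0.35 = 16.45
  Reflections 80 × 0.15 = 12
  Peer review 78 × 0.24 = 18.72
  Quizzes 68 × 0.09 = 6.12
  Capstone 80 × 0.17 = 13.6
Sum = 66.89
66.89 is ≥ 60 and < 67 → D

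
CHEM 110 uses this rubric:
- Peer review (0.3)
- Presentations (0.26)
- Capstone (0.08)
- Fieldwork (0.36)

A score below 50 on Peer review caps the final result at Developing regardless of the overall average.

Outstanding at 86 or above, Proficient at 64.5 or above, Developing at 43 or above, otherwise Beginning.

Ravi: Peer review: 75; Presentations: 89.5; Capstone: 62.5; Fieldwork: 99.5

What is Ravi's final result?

Outstanding

Peer review score 75 ≥ 50: minimum met.
Weighted total:
  Peer review 75 × 0.3 = 22.5
  Presentations 89.5 × 0.26 = 23.27
  Capstone 62.5 × 0.08 = 5
  Fieldwork 99.5 × 0.36 = 35.82
Sum = 86.59
86.59 ≥ 86 → Outstanding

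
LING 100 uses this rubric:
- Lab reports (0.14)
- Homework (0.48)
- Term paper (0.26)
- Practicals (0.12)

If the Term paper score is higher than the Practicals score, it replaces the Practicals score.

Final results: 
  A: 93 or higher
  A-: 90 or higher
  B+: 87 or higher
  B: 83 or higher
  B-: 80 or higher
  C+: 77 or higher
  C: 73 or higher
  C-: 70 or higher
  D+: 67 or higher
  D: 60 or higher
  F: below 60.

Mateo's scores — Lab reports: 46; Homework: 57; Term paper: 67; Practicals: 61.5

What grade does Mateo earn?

Term paper (67) > Practicals (61.5), so Practicals counts as 67.
Weighted total:
  Lab reports 46 × 0.14 = 6.44
  Homework 57 × 0.48 = 27.36
  Term paper 67 × 0.26 = 17.42
  Practicals 67 × 0.12 = 8.04
Sum = 59.26
59.26 < 60 → F

F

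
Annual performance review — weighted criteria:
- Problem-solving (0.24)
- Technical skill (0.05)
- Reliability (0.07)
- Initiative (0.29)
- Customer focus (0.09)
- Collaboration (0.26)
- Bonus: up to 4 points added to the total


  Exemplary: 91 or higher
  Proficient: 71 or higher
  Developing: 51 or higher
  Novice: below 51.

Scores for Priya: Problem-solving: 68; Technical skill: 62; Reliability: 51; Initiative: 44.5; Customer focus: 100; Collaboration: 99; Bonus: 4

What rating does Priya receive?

Weighted total:
  Problem-solving 68 × 0.24 = 16.32
  Technical skill 62 × 0.05 = 3.1
  Reliability 51 × 0.07 = 3.57
  Initiative 44.5 × 0.29 = 12.905
  Customer focus 100 × 0.09 = 9
  Collaboration 99 × 0.26 = 25.74
Sum = 70.635
Bonus: 70.635 + 4 = 74.635
74.635 is ≥ 71 and < 91 → Proficient

Proficient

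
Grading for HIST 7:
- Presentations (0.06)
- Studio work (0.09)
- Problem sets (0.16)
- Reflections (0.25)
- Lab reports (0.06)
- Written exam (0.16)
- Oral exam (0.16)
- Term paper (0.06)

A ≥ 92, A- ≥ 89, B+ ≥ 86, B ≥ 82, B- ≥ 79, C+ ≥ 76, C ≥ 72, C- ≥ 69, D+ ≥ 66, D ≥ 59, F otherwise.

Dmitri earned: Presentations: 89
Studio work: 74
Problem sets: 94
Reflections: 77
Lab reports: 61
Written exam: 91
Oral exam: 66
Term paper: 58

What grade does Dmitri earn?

Weighted total:
  Presentations 89 × 0.06 = 5.34
  Studio work 74 × 0.09 = 6.66
  Problem sets 94 × 0.16 = 15.04
  Reflections 77 × 0.25 = 19.25
  Lab reports 61 × 0.06 = 3.66
  Written exam 91 × 0.16 = 14.56
  Oral exam 66 × 0.16 = 10.56
  Term paper 58 × 0.06 = 3.48
Sum = 78.55
78.55 is ≥ 76 and < 79 → C+

C+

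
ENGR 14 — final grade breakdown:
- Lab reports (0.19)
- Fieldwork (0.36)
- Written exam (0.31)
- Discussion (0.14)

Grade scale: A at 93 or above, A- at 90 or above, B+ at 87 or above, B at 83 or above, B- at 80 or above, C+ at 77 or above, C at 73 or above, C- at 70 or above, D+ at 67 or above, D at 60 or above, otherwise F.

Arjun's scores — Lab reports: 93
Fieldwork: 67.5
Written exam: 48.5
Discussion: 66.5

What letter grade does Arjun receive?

D

Weighted total:
  Lab reports 93 × 0.19 = 17.67
  Fieldwork 67.5 × 0.36 = 24.3
  Written exam 48.5 × 0.31 = 15.035
  Discussion 66.5 × 0.14 = 9.31
Sum = 66.315
66.315 is ≥ 60 and < 67 → D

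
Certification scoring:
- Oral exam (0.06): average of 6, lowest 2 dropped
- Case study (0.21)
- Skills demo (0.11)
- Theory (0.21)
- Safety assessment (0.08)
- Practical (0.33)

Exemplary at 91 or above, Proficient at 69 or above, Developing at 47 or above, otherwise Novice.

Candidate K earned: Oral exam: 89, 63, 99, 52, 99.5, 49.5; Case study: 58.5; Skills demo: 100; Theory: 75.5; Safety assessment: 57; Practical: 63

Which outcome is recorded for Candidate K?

Oral exam: drop 49.5, 52 → average of remaining 4 = 350.5/4 = 87.625
Weighted total:
  Oral exam 87.625 × 0.06 = 5.2575
  Case study 58.5 × 0.21 = 12.285
  Skills demo 100 × 0.11 = 11
  Theory 75.5 × 0.21 = 15.855
  Safety assessment 57 × 0.08 = 4.56
  Practical 63 × 0.33 = 20.79
Sum = 69.7475
69.7475 is ≥ 69 and < 91 → Proficient

Proficient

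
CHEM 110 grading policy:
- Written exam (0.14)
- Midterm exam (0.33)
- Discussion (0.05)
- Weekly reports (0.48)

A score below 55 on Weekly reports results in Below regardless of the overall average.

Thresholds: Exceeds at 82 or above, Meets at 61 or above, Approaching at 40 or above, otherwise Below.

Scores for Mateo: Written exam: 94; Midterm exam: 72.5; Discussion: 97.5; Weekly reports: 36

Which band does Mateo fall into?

Weekly reports score 36 < 55: minimum not met.
Weighted total:
  Written exam 94 × 0.14 = 13.16
  Midterm exam 72.5 × 0.33 = 23.925
  Discussion 97.5 × 0.05 = 4.875
  Weekly reports 36 × 0.48 = 17.28
Sum = 59.24
Because the Weekly reports minimum was not met, the result is Below.

Below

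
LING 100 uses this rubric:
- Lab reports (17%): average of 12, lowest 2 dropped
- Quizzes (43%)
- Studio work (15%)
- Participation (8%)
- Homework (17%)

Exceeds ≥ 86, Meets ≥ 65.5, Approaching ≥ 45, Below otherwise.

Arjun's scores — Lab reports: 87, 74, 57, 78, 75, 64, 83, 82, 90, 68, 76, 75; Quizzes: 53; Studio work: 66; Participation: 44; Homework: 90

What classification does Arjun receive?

Approaching

Lab reports: drop 57, 64 → average of remaining 10 = 788/10 = 78.8
Weighted total:
  Lab reports 78.8 × 0.17 = 13.396
  Quizzes 53 × 0.43 = 22.79
  Studio work 66 × 0.15 = 9.9
  Participation 44 × 0.08 = 3.52
  Homework 90 × 0.17 = 15.3
Sum = 64.906
64.906 is ≥ 45 and < 65.5 → Approaching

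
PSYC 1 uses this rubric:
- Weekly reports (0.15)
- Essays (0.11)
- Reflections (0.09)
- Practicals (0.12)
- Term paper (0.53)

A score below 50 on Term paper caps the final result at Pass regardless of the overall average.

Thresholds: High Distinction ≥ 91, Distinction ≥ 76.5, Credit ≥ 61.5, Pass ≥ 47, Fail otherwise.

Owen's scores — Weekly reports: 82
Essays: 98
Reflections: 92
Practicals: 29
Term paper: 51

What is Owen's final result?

Term paper score 51 ≥ 50: minimum met.
Weighted total:
  Weekly reports 82 × 0.15 = 12.3
  Essays 98 × 0.11 = 10.78
  Reflections 92 × 0.09 = 8.28
  Practicals 29 × 0.12 = 3.48
  Term paper 51 × 0.53 = 27.03
Sum = 61.87
61.87 is ≥ 61.5 and < 76.5 → Credit

Credit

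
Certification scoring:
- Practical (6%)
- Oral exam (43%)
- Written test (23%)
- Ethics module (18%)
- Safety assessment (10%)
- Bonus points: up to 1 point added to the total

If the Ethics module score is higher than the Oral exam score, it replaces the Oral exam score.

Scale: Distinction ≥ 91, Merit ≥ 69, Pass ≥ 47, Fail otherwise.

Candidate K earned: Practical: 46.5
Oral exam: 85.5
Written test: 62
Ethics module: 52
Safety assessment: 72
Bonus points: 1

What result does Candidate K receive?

Ethics module (52) ≤ Oral exam (85.5), so Oral exam stays at 85.5.
Weighted total:
  Practical 46.5 × 0.06 = 2.79
  Oral exam 85.5 × 0.43 = 36.765
  Written test 62 × 0.23 = 14.26
  Ethics module 52 × 0.18 = 9.36
  Safety assessment 72 × 0.1 = 7.2
Sum = 70.375
Bonus points: 70.375 + 1 = 71.375
71.375 is ≥ 69 and < 91 → Merit

Merit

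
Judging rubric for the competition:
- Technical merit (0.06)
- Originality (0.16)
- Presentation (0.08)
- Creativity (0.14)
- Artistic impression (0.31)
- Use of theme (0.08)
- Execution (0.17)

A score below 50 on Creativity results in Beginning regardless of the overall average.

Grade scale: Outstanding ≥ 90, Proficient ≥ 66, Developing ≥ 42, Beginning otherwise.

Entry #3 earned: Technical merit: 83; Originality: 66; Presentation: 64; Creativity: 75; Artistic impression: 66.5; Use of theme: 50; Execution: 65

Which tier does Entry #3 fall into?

Proficient

Creativity score 75 ≥ 50: minimum met.
Weighted total:
  Technical merit 83 × 0.06 = 4.98
  Originality 66 × 0.16 = 10.56
  Presentation 64 × 0.08 = 5.12
  Creativity 75 × 0.14 = 10.5
  Artistic impression 66.5 × 0.31 = 20.615
  Use of theme 50 × 0.08 = 4
  Execution 65 × 0.17 = 11.05
Sum = 66.825
66.825 is ≥ 66 and < 90 → Proficient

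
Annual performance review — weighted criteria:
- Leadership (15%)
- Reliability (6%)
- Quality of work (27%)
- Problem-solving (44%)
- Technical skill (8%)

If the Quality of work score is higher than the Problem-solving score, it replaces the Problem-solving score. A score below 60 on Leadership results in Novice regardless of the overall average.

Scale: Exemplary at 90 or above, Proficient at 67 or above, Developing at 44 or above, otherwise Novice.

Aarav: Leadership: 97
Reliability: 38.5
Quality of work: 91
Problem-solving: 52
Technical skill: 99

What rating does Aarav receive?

Quality of work (91) > Problem-solving (52), so Problem-solving counts as 91.
Leadership score 97 ≥ 60: minimum met.
Weighted total:
  Leadership 97 × 0.15 = 14.55
  Reliability 38.5 × 0.06 = 2.31
  Quality of work 91 × 0.27 = 24.57
  Problem-solving 91 × 0.44 = 40.04
  Technical skill 99 × 0.08 = 7.92
Sum = 89.39
89.39 is ≥ 67 and < 90 → Proficient

Proficient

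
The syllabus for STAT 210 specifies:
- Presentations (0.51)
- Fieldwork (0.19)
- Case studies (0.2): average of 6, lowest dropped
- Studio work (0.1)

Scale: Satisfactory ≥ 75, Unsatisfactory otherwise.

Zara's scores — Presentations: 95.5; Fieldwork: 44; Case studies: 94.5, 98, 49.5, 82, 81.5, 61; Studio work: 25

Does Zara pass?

Satisfactory

Case studies: drop 49.5 → average of remaining 5 = 417/5 = 83.4
Weighted total:
  Presentations 95.5 × 0.51 = 48.705
  Fieldwork 44 × 0.19 = 8.36
  Case studies 83.4 × 0.2 = 16.68
  Studio work 25 × 0.1 = 2.5
Sum = 76.245
76.245 ≥ 75 → Satisfactory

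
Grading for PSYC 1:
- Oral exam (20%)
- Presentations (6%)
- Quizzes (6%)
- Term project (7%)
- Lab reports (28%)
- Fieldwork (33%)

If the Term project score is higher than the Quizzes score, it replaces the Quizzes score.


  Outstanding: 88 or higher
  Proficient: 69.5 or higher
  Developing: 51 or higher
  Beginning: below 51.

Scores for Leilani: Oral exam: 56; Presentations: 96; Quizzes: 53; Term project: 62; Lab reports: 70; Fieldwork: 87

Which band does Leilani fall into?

Proficient

Term project (62) > Quizzes (53), so Quizzes counts as 62.
Weighted total:
  Oral exam 56 × 0.2 = 11.2
  Presentations 96 × 0.06 = 5.76
  Quizzes 62 × 0.06 = 3.72
  Term project 62 × 0.07 = 4.34
  Lab reports 70 × 0.28 = 19.6
  Fieldwork 87 × 0.33 = 28.71
Sum = 73.33
73.33 is ≥ 69.5 and < 88 → Proficient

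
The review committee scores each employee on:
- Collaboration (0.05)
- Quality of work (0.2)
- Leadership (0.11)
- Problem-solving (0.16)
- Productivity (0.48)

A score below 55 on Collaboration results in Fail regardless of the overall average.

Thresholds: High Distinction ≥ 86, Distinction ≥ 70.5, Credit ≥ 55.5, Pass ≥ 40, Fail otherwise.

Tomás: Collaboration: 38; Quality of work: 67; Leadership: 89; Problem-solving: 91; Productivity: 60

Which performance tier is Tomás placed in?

Collaboration score 38 < 55: minimum not met.
Weighted total:
  Collaboration 38 × 0.05 = 1.9
  Quality of work 67 × 0.2 = 13.4
  Leadership 89 × 0.11 = 9.79
  Problem-solving 91 × 0.16 = 14.56
  Productivity 60 × 0.48 = 28.8
Sum = 68.45
Because the Collaboration minimum was not met, the result is Fail.

Fail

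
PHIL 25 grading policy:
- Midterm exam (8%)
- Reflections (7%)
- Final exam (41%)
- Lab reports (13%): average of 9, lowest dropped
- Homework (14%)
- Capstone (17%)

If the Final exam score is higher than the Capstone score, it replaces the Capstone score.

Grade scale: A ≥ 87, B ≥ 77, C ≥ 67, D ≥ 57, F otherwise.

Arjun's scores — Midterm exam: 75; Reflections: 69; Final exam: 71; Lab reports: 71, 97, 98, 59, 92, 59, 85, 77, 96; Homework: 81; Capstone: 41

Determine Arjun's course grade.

Lab reports: drop 59 → average of remaining 8 = 675/8 = 84.375
Final exam (71) > Capstone (41), so Capstone counts as 71.
Weighted total:
  Midterm exam 75 × 0.08 = 6
  Reflections 69 × 0.07 = 4.83
  Final exam 71 × 0.41 = 29.11
  Lab reports 84.375 × 0.13 = 10.96875
  Homework 81 × 0.14 = 11.34
  Capstone 71 × 0.17 = 12.07
Sum = 74.31875
74.31875 is ≥ 67 and < 77 → C

C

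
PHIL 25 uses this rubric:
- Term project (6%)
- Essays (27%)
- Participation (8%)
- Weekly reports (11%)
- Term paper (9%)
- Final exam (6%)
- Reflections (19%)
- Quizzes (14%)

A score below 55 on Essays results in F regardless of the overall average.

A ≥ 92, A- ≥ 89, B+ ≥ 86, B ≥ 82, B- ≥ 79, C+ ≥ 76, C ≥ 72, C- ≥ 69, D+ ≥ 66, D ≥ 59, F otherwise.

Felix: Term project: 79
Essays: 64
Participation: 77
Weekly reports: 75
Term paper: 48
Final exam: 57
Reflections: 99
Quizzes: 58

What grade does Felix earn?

C-

Essays score 64 ≥ 55: minimum met.
Weighted total:
  Term project 79 × 0.06 = 4.74
  Essays 64 × 0.27 = 17.28
  Participation 77 × 0.08 = 6.16
  Weekly reports 75 × 0.11 = 8.25
  Term paper 48 × 0.09 = 4.32
  Final exam 57 × 0.06 = 3.42
  Reflections 99 × 0.19 = 18.81
  Quizzes 58 × 0.14 = 8.12
Sum = 71.1
71.1 is ≥ 69 and < 72 → C-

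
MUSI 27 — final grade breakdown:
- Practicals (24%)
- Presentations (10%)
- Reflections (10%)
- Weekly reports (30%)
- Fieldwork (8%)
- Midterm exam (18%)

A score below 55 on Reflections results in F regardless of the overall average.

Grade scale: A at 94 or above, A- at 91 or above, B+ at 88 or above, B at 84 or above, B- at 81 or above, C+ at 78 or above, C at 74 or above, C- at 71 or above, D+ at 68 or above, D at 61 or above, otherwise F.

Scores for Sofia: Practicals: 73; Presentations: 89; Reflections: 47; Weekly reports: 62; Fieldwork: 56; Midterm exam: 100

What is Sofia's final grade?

F

Reflections score 47 < 55: minimum not met.
Weighted total:
  Practicals 73 × 0.24 = 17.52
  Presentations 89 × 0.1 = 8.9
  Reflections 47 × 0.1 = 4.7
  Weekly reports 62 × 0.3 = 18.6
  Fieldwork 56 × 0.08 = 4.48
  Midterm exam 100 × 0.18 = 18
Sum = 72.2
Because the Reflections minimum was not met, the result is F.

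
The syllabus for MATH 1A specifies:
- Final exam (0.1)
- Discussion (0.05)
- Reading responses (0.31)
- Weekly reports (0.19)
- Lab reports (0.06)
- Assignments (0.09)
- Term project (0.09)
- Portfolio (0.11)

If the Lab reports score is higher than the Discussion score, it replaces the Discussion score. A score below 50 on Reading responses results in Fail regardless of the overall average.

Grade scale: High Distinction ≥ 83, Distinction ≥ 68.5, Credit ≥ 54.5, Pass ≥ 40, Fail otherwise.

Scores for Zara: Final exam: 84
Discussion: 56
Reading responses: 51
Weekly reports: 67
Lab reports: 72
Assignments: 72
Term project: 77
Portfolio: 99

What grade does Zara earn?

Lab reports (72) > Discussion (56), so Discussion counts as 72.
Reading responses score 51 ≥ 50: minimum met.
Weighted total:
  Final exam 84 × 0.1 = 8.4
  Discussion 72 × 0.05 = 3.6
  Reading responses 51 × 0.31 = 15.81
  Weekly reports 67 × 0.19 = 12.73
  Lab reports 72 × 0.06 = 4.32
  Assignments 72 × 0.09 = 6.48
  Term project 77 × 0.09 = 6.93
  Portfolio 99 × 0.11 = 10.89
Sum = 69.16
69.16 is ≥ 68.5 and < 83 → Distinction

Distinction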